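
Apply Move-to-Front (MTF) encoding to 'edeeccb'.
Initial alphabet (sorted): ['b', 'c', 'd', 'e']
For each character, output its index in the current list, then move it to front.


MTF encoding:
'e': index 3 in ['b', 'c', 'd', 'e'] -> ['e', 'b', 'c', 'd']
'd': index 3 in ['e', 'b', 'c', 'd'] -> ['d', 'e', 'b', 'c']
'e': index 1 in ['d', 'e', 'b', 'c'] -> ['e', 'd', 'b', 'c']
'e': index 0 in ['e', 'd', 'b', 'c'] -> ['e', 'd', 'b', 'c']
'c': index 3 in ['e', 'd', 'b', 'c'] -> ['c', 'e', 'd', 'b']
'c': index 0 in ['c', 'e', 'd', 'b'] -> ['c', 'e', 'd', 'b']
'b': index 3 in ['c', 'e', 'd', 'b'] -> ['b', 'c', 'e', 'd']


Output: [3, 3, 1, 0, 3, 0, 3]


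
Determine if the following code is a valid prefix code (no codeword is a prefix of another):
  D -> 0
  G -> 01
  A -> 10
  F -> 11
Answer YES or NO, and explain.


Checking each pair (does one codeword prefix another?):
  D='0' vs G='01': prefix -- VIOLATION

NO -- this is NOT a valid prefix code. D (0) is a prefix of G (01).


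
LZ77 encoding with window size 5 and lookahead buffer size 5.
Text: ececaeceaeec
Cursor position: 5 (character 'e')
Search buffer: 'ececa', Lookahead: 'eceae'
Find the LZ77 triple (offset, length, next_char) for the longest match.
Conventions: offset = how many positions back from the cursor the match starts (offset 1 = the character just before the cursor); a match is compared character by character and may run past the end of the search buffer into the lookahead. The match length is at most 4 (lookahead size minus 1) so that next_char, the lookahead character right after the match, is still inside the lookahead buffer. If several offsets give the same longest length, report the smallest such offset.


Try each offset into the search buffer:
  offset=1 (pos 4, char 'a'): match length 0
  offset=2 (pos 3, char 'c'): match length 0
  offset=3 (pos 2, char 'e'): match length 2
  offset=4 (pos 1, char 'c'): match length 0
  offset=5 (pos 0, char 'e'): match length 3
Longest match has length 3 at offset 5.
next_char = character at position 5 + 3 = 8 -> 'a'

Best match: offset=5, length=3 (matching 'ece' starting at position 0)
LZ77 triple: (5, 3, 'a')


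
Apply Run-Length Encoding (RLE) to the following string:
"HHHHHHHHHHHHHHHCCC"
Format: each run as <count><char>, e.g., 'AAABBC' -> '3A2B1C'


Scanning runs left to right:
  i=0: run of 'H' x 15 -> '15H'
  i=15: run of 'C' x 3 -> '3C'

RLE = 15H3C


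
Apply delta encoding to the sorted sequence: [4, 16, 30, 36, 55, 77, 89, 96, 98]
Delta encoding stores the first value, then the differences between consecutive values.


First value: 4
Deltas:
  16 - 4 = 12
  30 - 16 = 14
  36 - 30 = 6
  55 - 36 = 19
  77 - 55 = 22
  89 - 77 = 12
  96 - 89 = 7
  98 - 96 = 2


Delta encoded: [4, 12, 14, 6, 19, 22, 12, 7, 2]


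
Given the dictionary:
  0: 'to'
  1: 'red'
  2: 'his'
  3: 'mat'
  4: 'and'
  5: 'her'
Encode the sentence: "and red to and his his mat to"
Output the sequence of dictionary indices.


Look up each word in the dictionary:
  'and' -> 4
  'red' -> 1
  'to' -> 0
  'and' -> 4
  'his' -> 2
  'his' -> 2
  'mat' -> 3
  'to' -> 0

Encoded: [4, 1, 0, 4, 2, 2, 3, 0]


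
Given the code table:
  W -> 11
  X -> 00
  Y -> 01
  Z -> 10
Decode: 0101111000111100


Decoding:
01 -> Y
01 -> Y
11 -> W
10 -> Z
00 -> X
11 -> W
11 -> W
00 -> X


Result: YYWZXWWX


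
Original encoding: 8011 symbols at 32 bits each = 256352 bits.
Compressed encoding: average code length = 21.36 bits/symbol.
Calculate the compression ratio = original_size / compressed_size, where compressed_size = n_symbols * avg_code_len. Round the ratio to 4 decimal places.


original_size = n_symbols * orig_bits = 8011 * 32 = 256352 bits
compressed_size = n_symbols * avg_code_len = 8011 * 21.36 = 171114.96 bits
ratio = original_size / compressed_size = 256352 / 171114.96 = 1.4981

Compression ratio = 1.4981


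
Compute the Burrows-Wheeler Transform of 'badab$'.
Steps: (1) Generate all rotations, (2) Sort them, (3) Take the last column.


Rotations (sorted):
  0: $badab -> last char: b
  1: ab$bad -> last char: d
  2: adab$b -> last char: b
  3: b$bada -> last char: a
  4: badab$ -> last char: $
  5: dab$ba -> last char: a


BWT = bdba$a


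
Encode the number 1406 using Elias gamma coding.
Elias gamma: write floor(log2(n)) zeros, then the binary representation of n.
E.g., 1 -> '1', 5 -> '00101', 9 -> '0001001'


num_bits = floor(log2(1406)) + 1 = 11
leading_zeros = num_bits - 1 = 10
binary(1406) = 10101111110

Elias gamma(1406) = '0000000000' + '10101111110' = 000000000010101111110 (21 bits)


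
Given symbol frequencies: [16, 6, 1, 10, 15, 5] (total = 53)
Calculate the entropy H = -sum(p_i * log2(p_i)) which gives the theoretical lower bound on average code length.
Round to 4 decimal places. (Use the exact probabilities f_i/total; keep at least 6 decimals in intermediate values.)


Per-symbol terms -p_i * log2(p_i) with p_i = f_i/53:
  p = 16/53 = 0.301887: log2(p) = -1.727920, -p*log2(p) = 0.521636
  p = 6/53 = 0.113208: log2(p) = -3.142958, -p*log2(p) = 0.355807
  p = 1/53 = 0.018868: log2(p) = -5.727920, -p*log2(p) = 0.108074
  p = 10/53 = 0.188679: log2(p) = -2.405992, -p*log2(p) = 0.453961
  p = 15/53 = 0.283019: log2(p) = -1.821030, -p*log2(p) = 0.515386
  p = 5/53 = 0.094340: log2(p) = -3.405992, -p*log2(p) = 0.321320
H = 0.521636 + 0.355807 + 0.108074 + 0.453961 + 0.515386 + 0.321320 = 2.276184

H = 2.2762 bits/symbol


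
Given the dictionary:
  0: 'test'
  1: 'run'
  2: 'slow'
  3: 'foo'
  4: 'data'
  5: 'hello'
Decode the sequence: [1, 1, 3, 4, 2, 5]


Look up each index in the dictionary:
  1 -> 'run'
  1 -> 'run'
  3 -> 'foo'
  4 -> 'data'
  2 -> 'slow'
  5 -> 'hello'

Decoded: "run run foo data slow hello"


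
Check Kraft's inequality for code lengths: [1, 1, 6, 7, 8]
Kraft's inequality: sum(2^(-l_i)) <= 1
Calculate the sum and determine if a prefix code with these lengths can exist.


Sum = 2^(-1) + 2^(-1) + 2^(-6) + 2^(-7) + 2^(-8)
    = 0.5 + 0.5 + 0.015625 + 0.0078125 + 0.00390625
    = 263/256 = 1.02734375
Since 1.02734375 > 1, Kraft's inequality is NOT satisfied.
A prefix code with these lengths CANNOT exist.

Kraft sum = 1.02734375. Not satisfied.


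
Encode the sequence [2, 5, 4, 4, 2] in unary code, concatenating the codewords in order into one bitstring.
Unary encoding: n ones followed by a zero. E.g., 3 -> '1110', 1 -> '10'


Encode each number as n ones followed by a terminating 0:
  2 -> 110 (3 bits)
  5 -> 111110 (6 bits)
  4 -> 11110 (5 bits)
  4 -> 11110 (5 bits)
  2 -> 110 (3 bits)
Total length = 3 + 6 + 5 + 5 + 3 = 22 bits.

Unary([2, 5, 4, 4, 2]) = 1101111101111011110110 (22 bits)


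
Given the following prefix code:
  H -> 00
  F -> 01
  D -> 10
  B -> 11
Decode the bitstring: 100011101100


Decoding step by step:
Bits 10 -> D
Bits 00 -> H
Bits 11 -> B
Bits 10 -> D
Bits 11 -> B
Bits 00 -> H


Decoded message: DHBDBH


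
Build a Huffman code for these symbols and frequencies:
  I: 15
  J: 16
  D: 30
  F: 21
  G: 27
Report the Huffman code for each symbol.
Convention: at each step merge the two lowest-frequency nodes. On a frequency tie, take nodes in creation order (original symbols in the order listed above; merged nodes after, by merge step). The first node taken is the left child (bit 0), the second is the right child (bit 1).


Huffman tree construction:
Step 1: Merge I(15) + J(16) = 31
Step 2: Merge F(21) + G(27) = 48
Step 3: Merge D(30) + (I+J)(31) = 61
Step 4: Merge (F+G)(48) + (D+(I+J))(61) = 109
Read each symbol's code off the tree from the root (left child = 0, right child = 1).

Codes:
  I: 110 (length 3)
  J: 111 (length 3)
  D: 10 (length 2)
  F: 00 (length 2)
  G: 01 (length 2)
Average code length: 249/109 = 2.2844 bits/symbol


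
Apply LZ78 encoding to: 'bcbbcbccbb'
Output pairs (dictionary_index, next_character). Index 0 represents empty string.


LZ78 encoding steps:
Dictionary: {0: ''}
Step 1: w='' (idx 0), next='b' -> output (0, 'b'), add 'b' as idx 1
Step 2: w='' (idx 0), next='c' -> output (0, 'c'), add 'c' as idx 2
Step 3: w='b' (idx 1), next='b' -> output (1, 'b'), add 'bb' as idx 3
Step 4: w='c' (idx 2), next='b' -> output (2, 'b'), add 'cb' as idx 4
Step 5: w='c' (idx 2), next='c' -> output (2, 'c'), add 'cc' as idx 5
Step 6: w='bb' (idx 3), end of input -> output (3, '')


Encoded: [(0, 'b'), (0, 'c'), (1, 'b'), (2, 'b'), (2, 'c'), (3, '')]


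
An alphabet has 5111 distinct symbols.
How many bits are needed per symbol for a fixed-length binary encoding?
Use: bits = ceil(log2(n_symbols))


log2(5111) = 12.3194
Bracket: 2^12 = 4096 < 5111 <= 2^13 = 8192
So ceil(log2(5111)) = 13

bits = ceil(log2(5111)) = ceil(12.3194) = 13 bits


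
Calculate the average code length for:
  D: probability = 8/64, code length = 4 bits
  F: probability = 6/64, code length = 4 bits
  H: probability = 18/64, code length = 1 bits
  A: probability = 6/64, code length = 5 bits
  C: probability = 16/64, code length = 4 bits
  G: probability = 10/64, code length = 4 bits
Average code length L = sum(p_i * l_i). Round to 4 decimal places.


Weighted contributions p_i * l_i:
  D: (8/64) * 4 = 32/64
  F: (6/64) * 4 = 24/64
  H: (18/64) * 1 = 18/64
  A: (6/64) * 5 = 30/64
  C: (16/64) * 4 = 64/64
  G: (10/64) * 4 = 40/64
Sum = (32 + 24 + 18 + 30 + 64 + 40)/64 = 208/64

L = 208/64 = 3.2500 bits/symbol


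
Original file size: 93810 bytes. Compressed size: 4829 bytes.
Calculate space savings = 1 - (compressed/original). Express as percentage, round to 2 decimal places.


ratio = compressed/original = 4829/93810 = 0.051476
savings = 1 - ratio = 1 - 0.051476 = 0.948524
as a percentage: 0.948524 * 100 = 94.85%

Space savings = 1 - 4829/93810 = 94.85%


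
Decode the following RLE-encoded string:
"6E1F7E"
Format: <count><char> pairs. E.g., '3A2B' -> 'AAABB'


Expanding each <count><char> pair:
  6E -> 'EEEEEE'
  1F -> 'F'
  7E -> 'EEEEEEE'

Decoded = EEEEEEFEEEEEEE


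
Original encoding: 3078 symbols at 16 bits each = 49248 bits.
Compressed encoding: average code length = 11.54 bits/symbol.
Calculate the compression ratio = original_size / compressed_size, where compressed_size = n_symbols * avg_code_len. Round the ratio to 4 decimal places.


original_size = n_symbols * orig_bits = 3078 * 16 = 49248 bits
compressed_size = n_symbols * avg_code_len = 3078 * 11.54 = 35520.12 bits
ratio = original_size / compressed_size = 49248 / 35520.12 = 1.3865

Compression ratio = 1.3865


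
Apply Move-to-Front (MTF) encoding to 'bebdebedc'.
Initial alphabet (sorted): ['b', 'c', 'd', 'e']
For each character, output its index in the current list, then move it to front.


MTF encoding:
'b': index 0 in ['b', 'c', 'd', 'e'] -> ['b', 'c', 'd', 'e']
'e': index 3 in ['b', 'c', 'd', 'e'] -> ['e', 'b', 'c', 'd']
'b': index 1 in ['e', 'b', 'c', 'd'] -> ['b', 'e', 'c', 'd']
'd': index 3 in ['b', 'e', 'c', 'd'] -> ['d', 'b', 'e', 'c']
'e': index 2 in ['d', 'b', 'e', 'c'] -> ['e', 'd', 'b', 'c']
'b': index 2 in ['e', 'd', 'b', 'c'] -> ['b', 'e', 'd', 'c']
'e': index 1 in ['b', 'e', 'd', 'c'] -> ['e', 'b', 'd', 'c']
'd': index 2 in ['e', 'b', 'd', 'c'] -> ['d', 'e', 'b', 'c']
'c': index 3 in ['d', 'e', 'b', 'c'] -> ['c', 'd', 'e', 'b']


Output: [0, 3, 1, 3, 2, 2, 1, 2, 3]


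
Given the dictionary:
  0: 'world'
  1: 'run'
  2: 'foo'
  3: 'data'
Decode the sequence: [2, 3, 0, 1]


Look up each index in the dictionary:
  2 -> 'foo'
  3 -> 'data'
  0 -> 'world'
  1 -> 'run'

Decoded: "foo data world run"


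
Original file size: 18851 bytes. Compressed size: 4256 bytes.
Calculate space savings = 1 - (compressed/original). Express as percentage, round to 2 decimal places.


ratio = compressed/original = 4256/18851 = 0.225771
savings = 1 - ratio = 1 - 0.225771 = 0.774229
as a percentage: 0.774229 * 100 = 77.42%

Space savings = 1 - 4256/18851 = 77.42%


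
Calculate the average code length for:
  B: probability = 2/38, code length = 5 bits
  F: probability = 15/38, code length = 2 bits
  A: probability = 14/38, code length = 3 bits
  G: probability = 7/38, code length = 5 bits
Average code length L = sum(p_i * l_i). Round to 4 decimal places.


Weighted contributions p_i * l_i:
  B: (2/38) * 5 = 10/38
  F: (15/38) * 2 = 30/38
  A: (14/38) * 3 = 42/38
  G: (7/38) * 5 = 35/38
Sum = (10 + 30 + 42 + 35)/38 = 117/38

L = 117/38 = 3.0789 bits/symbol


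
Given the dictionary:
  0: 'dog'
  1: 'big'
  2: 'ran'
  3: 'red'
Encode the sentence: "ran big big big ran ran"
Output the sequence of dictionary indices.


Look up each word in the dictionary:
  'ran' -> 2
  'big' -> 1
  'big' -> 1
  'big' -> 1
  'ran' -> 2
  'ran' -> 2

Encoded: [2, 1, 1, 1, 2, 2]


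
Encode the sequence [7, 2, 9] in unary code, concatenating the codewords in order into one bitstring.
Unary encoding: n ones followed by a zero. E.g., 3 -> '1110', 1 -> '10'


Encode each number as n ones followed by a terminating 0:
  7 -> 11111110 (8 bits)
  2 -> 110 (3 bits)
  9 -> 1111111110 (10 bits)
Total length = 8 + 3 + 10 = 21 bits.

Unary([7, 2, 9]) = 111111101101111111110 (21 bits)


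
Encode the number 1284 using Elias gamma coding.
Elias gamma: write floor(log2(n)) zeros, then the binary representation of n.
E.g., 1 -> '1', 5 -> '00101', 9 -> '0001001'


num_bits = floor(log2(1284)) + 1 = 11
leading_zeros = num_bits - 1 = 10
binary(1284) = 10100000100

Elias gamma(1284) = '0000000000' + '10100000100' = 000000000010100000100 (21 bits)


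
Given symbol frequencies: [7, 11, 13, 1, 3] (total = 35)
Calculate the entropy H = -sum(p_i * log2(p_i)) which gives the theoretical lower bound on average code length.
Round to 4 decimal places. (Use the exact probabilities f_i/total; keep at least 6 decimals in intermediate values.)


Per-symbol terms -p_i * log2(p_i) with p_i = f_i/35:
  p = 7/35 = 0.200000: log2(p) = -2.321928, -p*log2(p) = 0.464386
  p = 11/35 = 0.314286: log2(p) = -1.669851, -p*log2(p) = 0.524810
  p = 13/35 = 0.371429: log2(p) = -1.428843, -p*log2(p) = 0.530713
  p = 1/35 = 0.028571: log2(p) = -5.129283, -p*log2(p) = 0.146551
  p = 3/35 = 0.085714: log2(p) = -3.544321, -p*log2(p) = 0.303799
H = 0.464386 + 0.524810 + 0.530713 + 0.146551 + 0.303799 = 1.970259

H = 1.9703 bits/symbol


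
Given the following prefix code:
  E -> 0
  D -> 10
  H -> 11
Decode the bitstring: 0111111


Decoding step by step:
Bits 0 -> E
Bits 11 -> H
Bits 11 -> H
Bits 11 -> H


Decoded message: EHHH


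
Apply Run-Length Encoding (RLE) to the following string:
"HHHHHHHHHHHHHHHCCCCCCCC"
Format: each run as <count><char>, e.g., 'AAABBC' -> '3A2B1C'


Scanning runs left to right:
  i=0: run of 'H' x 15 -> '15H'
  i=15: run of 'C' x 8 -> '8C'

RLE = 15H8C


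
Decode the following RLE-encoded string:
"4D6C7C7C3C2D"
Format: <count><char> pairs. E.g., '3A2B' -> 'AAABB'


Expanding each <count><char> pair:
  4D -> 'DDDD'
  6C -> 'CCCCCC'
  7C -> 'CCCCCCC'
  7C -> 'CCCCCCC'
  3C -> 'CCC'
  2D -> 'DD'

Decoded = DDDDCCCCCCCCCCCCCCCCCCCCCCCDD


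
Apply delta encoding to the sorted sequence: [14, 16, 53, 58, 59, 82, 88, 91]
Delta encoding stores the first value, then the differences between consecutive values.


First value: 14
Deltas:
  16 - 14 = 2
  53 - 16 = 37
  58 - 53 = 5
  59 - 58 = 1
  82 - 59 = 23
  88 - 82 = 6
  91 - 88 = 3


Delta encoded: [14, 2, 37, 5, 1, 23, 6, 3]


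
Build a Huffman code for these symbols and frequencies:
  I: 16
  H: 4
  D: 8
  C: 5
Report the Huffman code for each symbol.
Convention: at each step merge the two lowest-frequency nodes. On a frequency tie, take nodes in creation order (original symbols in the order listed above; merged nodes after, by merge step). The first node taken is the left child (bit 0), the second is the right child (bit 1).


Huffman tree construction:
Step 1: Merge H(4) + C(5) = 9
Step 2: Merge D(8) + (H+C)(9) = 17
Step 3: Merge I(16) + (D+(H+C))(17) = 33
Read each symbol's code off the tree from the root (left child = 0, right child = 1).

Codes:
  I: 0 (length 1)
  H: 110 (length 3)
  D: 10 (length 2)
  C: 111 (length 3)
Average code length: 59/33 = 1.7879 bits/symbol


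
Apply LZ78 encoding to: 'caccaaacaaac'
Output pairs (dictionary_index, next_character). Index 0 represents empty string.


LZ78 encoding steps:
Dictionary: {0: ''}
Step 1: w='' (idx 0), next='c' -> output (0, 'c'), add 'c' as idx 1
Step 2: w='' (idx 0), next='a' -> output (0, 'a'), add 'a' as idx 2
Step 3: w='c' (idx 1), next='c' -> output (1, 'c'), add 'cc' as idx 3
Step 4: w='a' (idx 2), next='a' -> output (2, 'a'), add 'aa' as idx 4
Step 5: w='a' (idx 2), next='c' -> output (2, 'c'), add 'ac' as idx 5
Step 6: w='aa' (idx 4), next='a' -> output (4, 'a'), add 'aaa' as idx 6
Step 7: w='c' (idx 1), end of input -> output (1, '')


Encoded: [(0, 'c'), (0, 'a'), (1, 'c'), (2, 'a'), (2, 'c'), (4, 'a'), (1, '')]


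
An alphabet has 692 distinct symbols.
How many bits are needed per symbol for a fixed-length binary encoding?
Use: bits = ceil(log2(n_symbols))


log2(692) = 9.4346
Bracket: 2^9 = 512 < 692 <= 2^10 = 1024
So ceil(log2(692)) = 10

bits = ceil(log2(692)) = ceil(9.4346) = 10 bits


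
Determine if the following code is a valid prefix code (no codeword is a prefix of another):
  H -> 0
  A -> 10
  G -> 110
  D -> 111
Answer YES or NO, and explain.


Checking each pair (does one codeword prefix another?):
  H='0' vs A='10': no prefix
  H='0' vs G='110': no prefix
  H='0' vs D='111': no prefix
  A='10' vs H='0': no prefix
  A='10' vs G='110': no prefix
  A='10' vs D='111': no prefix
  G='110' vs H='0': no prefix
  G='110' vs A='10': no prefix
  G='110' vs D='111': no prefix
  D='111' vs H='0': no prefix
  D='111' vs A='10': no prefix
  D='111' vs G='110': no prefix
No violation found over all pairs.

YES -- this is a valid prefix code. No codeword is a prefix of any other codeword.


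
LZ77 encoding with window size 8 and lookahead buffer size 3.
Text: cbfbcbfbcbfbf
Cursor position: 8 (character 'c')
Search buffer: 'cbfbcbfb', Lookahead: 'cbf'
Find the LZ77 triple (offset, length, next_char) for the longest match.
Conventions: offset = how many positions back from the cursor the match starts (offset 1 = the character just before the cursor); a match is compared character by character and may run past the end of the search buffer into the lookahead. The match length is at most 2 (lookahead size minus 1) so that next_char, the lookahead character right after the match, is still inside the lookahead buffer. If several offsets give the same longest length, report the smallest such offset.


Try each offset into the search buffer:
  offset=1 (pos 7, char 'b'): match length 0
  offset=2 (pos 6, char 'f'): match length 0
  offset=3 (pos 5, char 'b'): match length 0
  offset=4 (pos 4, char 'c'): match length 2
  offset=5 (pos 3, char 'b'): match length 0
  offset=6 (pos 2, char 'f'): match length 0
  offset=7 (pos 1, char 'b'): match length 0
  offset=8 (pos 0, char 'c'): match length 2
Longest match has length 2, found at offsets 4, 8; take the smallest, offset 4.
next_char = character at position 8 + 2 = 10 -> 'f'

Best match: offset=4, length=2 (matching 'cb' starting at position 4)
LZ77 triple: (4, 2, 'f')


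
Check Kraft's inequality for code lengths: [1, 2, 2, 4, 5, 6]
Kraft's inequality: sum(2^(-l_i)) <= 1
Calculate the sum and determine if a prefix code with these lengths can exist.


Sum = 2^(-1) + 2^(-2) + 2^(-2) + 2^(-4) + 2^(-5) + 2^(-6)
    = 0.5 + 0.25 + 0.25 + 0.0625 + 0.03125 + 0.015625
    = 71/64 = 1.109375
Since 1.109375 > 1, Kraft's inequality is NOT satisfied.
A prefix code with these lengths CANNOT exist.

Kraft sum = 1.109375. Not satisfied.


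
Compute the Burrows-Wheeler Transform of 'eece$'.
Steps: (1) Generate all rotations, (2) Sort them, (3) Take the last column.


Rotations (sorted):
  0: $eece -> last char: e
  1: ce$ee -> last char: e
  2: e$eec -> last char: c
  3: ece$e -> last char: e
  4: eece$ -> last char: $


BWT = eece$


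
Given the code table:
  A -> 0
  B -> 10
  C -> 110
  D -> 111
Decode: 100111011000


Decoding:
10 -> B
0 -> A
111 -> D
0 -> A
110 -> C
0 -> A
0 -> A


Result: BADACAA


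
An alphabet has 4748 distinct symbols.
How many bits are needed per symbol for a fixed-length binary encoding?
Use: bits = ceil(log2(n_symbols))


log2(4748) = 12.2131
Bracket: 2^12 = 4096 < 4748 <= 2^13 = 8192
So ceil(log2(4748)) = 13

bits = ceil(log2(4748)) = ceil(12.2131) = 13 bits


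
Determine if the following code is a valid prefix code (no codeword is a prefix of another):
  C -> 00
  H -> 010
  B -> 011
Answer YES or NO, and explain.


Checking each pair (does one codeword prefix another?):
  C='00' vs H='010': no prefix
  C='00' vs B='011': no prefix
  H='010' vs C='00': no prefix
  H='010' vs B='011': no prefix
  B='011' vs C='00': no prefix
  B='011' vs H='010': no prefix
No violation found over all pairs.

YES -- this is a valid prefix code. No codeword is a prefix of any other codeword.


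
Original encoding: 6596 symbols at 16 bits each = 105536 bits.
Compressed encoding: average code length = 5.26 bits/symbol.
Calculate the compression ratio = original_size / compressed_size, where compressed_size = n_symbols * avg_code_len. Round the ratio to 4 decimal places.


original_size = n_symbols * orig_bits = 6596 * 16 = 105536 bits
compressed_size = n_symbols * avg_code_len = 6596 * 5.26 = 34694.96 bits
ratio = original_size / compressed_size = 105536 / 34694.96 = 3.0418

Compression ratio = 3.0418


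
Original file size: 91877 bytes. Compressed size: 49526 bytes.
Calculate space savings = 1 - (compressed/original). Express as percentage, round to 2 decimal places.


ratio = compressed/original = 49526/91877 = 0.539047
savings = 1 - ratio = 1 - 0.539047 = 0.460953
as a percentage: 0.460953 * 100 = 46.1%

Space savings = 1 - 49526/91877 = 46.1%


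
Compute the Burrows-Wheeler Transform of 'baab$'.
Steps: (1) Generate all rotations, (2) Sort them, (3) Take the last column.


Rotations (sorted):
  0: $baab -> last char: b
  1: aab$b -> last char: b
  2: ab$ba -> last char: a
  3: b$baa -> last char: a
  4: baab$ -> last char: $


BWT = bbaa$


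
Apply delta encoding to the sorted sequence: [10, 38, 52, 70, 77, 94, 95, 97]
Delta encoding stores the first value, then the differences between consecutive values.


First value: 10
Deltas:
  38 - 10 = 28
  52 - 38 = 14
  70 - 52 = 18
  77 - 70 = 7
  94 - 77 = 17
  95 - 94 = 1
  97 - 95 = 2


Delta encoded: [10, 28, 14, 18, 7, 17, 1, 2]


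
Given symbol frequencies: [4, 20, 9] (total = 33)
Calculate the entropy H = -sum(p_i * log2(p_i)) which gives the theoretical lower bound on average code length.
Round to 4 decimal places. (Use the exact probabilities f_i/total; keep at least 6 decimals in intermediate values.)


Per-symbol terms -p_i * log2(p_i) with p_i = f_i/33:
  p = 4/33 = 0.121212: log2(p) = -3.044394, -p*log2(p) = 0.369017
  p = 20/33 = 0.606061: log2(p) = -0.722466, -p*log2(p) = 0.437858
  p = 9/33 = 0.272727: log2(p) = -1.874469, -p*log2(p) = 0.511219
H = 0.369017 + 0.437858 + 0.511219 = 1.318094

H = 1.3181 bits/symbol


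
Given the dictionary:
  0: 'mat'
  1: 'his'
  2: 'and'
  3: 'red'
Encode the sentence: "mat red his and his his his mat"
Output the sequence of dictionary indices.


Look up each word in the dictionary:
  'mat' -> 0
  'red' -> 3
  'his' -> 1
  'and' -> 2
  'his' -> 1
  'his' -> 1
  'his' -> 1
  'mat' -> 0

Encoded: [0, 3, 1, 2, 1, 1, 1, 0]


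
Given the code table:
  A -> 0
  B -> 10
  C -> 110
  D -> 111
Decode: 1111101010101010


Decoding:
111 -> D
110 -> C
10 -> B
10 -> B
10 -> B
10 -> B
10 -> B


Result: DCBBBBB


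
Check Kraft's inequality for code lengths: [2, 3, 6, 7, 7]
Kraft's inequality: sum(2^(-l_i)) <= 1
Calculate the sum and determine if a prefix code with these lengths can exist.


Sum = 2^(-2) + 2^(-3) + 2^(-6) + 2^(-7) + 2^(-7)
    = 0.25 + 0.125 + 0.015625 + 0.0078125 + 0.0078125
    = 52/128 = 0.40625
Since 0.40625 <= 1, Kraft's inequality IS satisfied.
A prefix code with these lengths CAN exist.

Kraft sum = 0.40625. Satisfied.


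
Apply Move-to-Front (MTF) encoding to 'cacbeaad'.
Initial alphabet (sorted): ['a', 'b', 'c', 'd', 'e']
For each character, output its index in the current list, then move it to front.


MTF encoding:
'c': index 2 in ['a', 'b', 'c', 'd', 'e'] -> ['c', 'a', 'b', 'd', 'e']
'a': index 1 in ['c', 'a', 'b', 'd', 'e'] -> ['a', 'c', 'b', 'd', 'e']
'c': index 1 in ['a', 'c', 'b', 'd', 'e'] -> ['c', 'a', 'b', 'd', 'e']
'b': index 2 in ['c', 'a', 'b', 'd', 'e'] -> ['b', 'c', 'a', 'd', 'e']
'e': index 4 in ['b', 'c', 'a', 'd', 'e'] -> ['e', 'b', 'c', 'a', 'd']
'a': index 3 in ['e', 'b', 'c', 'a', 'd'] -> ['a', 'e', 'b', 'c', 'd']
'a': index 0 in ['a', 'e', 'b', 'c', 'd'] -> ['a', 'e', 'b', 'c', 'd']
'd': index 4 in ['a', 'e', 'b', 'c', 'd'] -> ['d', 'a', 'e', 'b', 'c']


Output: [2, 1, 1, 2, 4, 3, 0, 4]


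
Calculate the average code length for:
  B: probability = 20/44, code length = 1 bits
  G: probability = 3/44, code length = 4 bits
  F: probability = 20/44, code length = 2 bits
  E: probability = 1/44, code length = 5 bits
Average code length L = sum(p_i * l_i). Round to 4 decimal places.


Weighted contributions p_i * l_i:
  B: (20/44) * 1 = 20/44
  G: (3/44) * 4 = 12/44
  F: (20/44) * 2 = 40/44
  E: (1/44) * 5 = 5/44
Sum = (20 + 12 + 40 + 5)/44 = 77/44

L = 77/44 = 1.7500 bits/symbol


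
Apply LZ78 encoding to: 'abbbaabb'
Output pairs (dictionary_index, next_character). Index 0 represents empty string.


LZ78 encoding steps:
Dictionary: {0: ''}
Step 1: w='' (idx 0), next='a' -> output (0, 'a'), add 'a' as idx 1
Step 2: w='' (idx 0), next='b' -> output (0, 'b'), add 'b' as idx 2
Step 3: w='b' (idx 2), next='b' -> output (2, 'b'), add 'bb' as idx 3
Step 4: w='a' (idx 1), next='a' -> output (1, 'a'), add 'aa' as idx 4
Step 5: w='bb' (idx 3), end of input -> output (3, '')


Encoded: [(0, 'a'), (0, 'b'), (2, 'b'), (1, 'a'), (3, '')]


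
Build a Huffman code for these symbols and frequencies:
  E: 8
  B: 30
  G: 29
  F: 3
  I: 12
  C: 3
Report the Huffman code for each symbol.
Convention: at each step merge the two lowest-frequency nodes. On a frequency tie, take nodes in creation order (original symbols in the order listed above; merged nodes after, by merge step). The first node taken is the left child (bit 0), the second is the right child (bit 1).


Huffman tree construction:
Step 1: Merge F(3) + C(3) = 6
Step 2: Merge (F+C)(6) + E(8) = 14
Step 3: Merge I(12) + ((F+C)+E)(14) = 26
Step 4: Merge (I+((F+C)+E))(26) + G(29) = 55
Step 5: Merge B(30) + ((I+((F+C)+E))+G)(55) = 85
Read each symbol's code off the tree from the root (left child = 0, right child = 1).

Codes:
  E: 1011 (length 4)
  B: 0 (length 1)
  G: 11 (length 2)
  F: 10100 (length 5)
  I: 100 (length 3)
  C: 10101 (length 5)
Average code length: 186/85 = 2.1882 bits/symbol


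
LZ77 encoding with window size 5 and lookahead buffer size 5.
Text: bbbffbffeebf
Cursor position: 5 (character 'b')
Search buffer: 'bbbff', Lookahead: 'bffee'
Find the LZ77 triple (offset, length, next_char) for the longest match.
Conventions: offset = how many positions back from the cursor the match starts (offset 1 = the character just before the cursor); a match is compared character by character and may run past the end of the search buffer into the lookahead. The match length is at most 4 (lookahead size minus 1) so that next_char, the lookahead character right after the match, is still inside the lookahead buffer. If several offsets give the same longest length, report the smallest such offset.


Try each offset into the search buffer:
  offset=1 (pos 4, char 'f'): match length 0
  offset=2 (pos 3, char 'f'): match length 0
  offset=3 (pos 2, char 'b'): match length 3
  offset=4 (pos 1, char 'b'): match length 1
  offset=5 (pos 0, char 'b'): match length 1
Longest match has length 3 at offset 3.
next_char = character at position 5 + 3 = 8 -> 'e'

Best match: offset=3, length=3 (matching 'bff' starting at position 2)
LZ77 triple: (3, 3, 'e')


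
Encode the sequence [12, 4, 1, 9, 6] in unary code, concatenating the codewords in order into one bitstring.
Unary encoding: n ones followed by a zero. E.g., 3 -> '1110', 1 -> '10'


Encode each number as n ones followed by a terminating 0:
  12 -> 1111111111110 (13 bits)
  4 -> 11110 (5 bits)
  1 -> 10 (2 bits)
  9 -> 1111111110 (10 bits)
  6 -> 1111110 (7 bits)
Total length = 13 + 5 + 2 + 10 + 7 = 37 bits.

Unary([12, 4, 1, 9, 6]) = 1111111111110111101011111111101111110 (37 bits)


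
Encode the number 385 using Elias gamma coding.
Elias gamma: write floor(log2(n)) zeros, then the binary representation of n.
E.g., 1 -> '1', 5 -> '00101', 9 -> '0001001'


num_bits = floor(log2(385)) + 1 = 9
leading_zeros = num_bits - 1 = 8
binary(385) = 110000001

Elias gamma(385) = '00000000' + '110000001' = 00000000110000001 (17 bits)


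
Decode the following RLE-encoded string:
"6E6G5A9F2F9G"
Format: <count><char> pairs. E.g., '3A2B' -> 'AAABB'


Expanding each <count><char> pair:
  6E -> 'EEEEEE'
  6G -> 'GGGGGG'
  5A -> 'AAAAA'
  9F -> 'FFFFFFFFF'
  2F -> 'FF'
  9G -> 'GGGGGGGGG'

Decoded = EEEEEEGGGGGGAAAAAFFFFFFFFFFFGGGGGGGGG


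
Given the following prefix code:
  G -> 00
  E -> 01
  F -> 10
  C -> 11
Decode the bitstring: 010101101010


Decoding step by step:
Bits 01 -> E
Bits 01 -> E
Bits 01 -> E
Bits 10 -> F
Bits 10 -> F
Bits 10 -> F


Decoded message: EEEFFF


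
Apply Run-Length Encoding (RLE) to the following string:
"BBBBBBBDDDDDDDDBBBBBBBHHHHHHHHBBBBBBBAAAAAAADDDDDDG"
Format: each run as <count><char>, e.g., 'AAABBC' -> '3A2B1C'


Scanning runs left to right:
  i=0: run of 'B' x 7 -> '7B'
  i=7: run of 'D' x 8 -> '8D'
  i=15: run of 'B' x 7 -> '7B'
  i=22: run of 'H' x 8 -> '8H'
  i=30: run of 'B' x 7 -> '7B'
  i=37: run of 'A' x 7 -> '7A'
  i=44: run of 'D' x 6 -> '6D'
  i=50: run of 'G' x 1 -> '1G'

RLE = 7B8D7B8H7B7A6D1G


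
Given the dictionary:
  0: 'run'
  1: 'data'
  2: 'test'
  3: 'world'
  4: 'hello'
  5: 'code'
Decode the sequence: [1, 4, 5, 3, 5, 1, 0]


Look up each index in the dictionary:
  1 -> 'data'
  4 -> 'hello'
  5 -> 'code'
  3 -> 'world'
  5 -> 'code'
  1 -> 'data'
  0 -> 'run'

Decoded: "data hello code world code data run"


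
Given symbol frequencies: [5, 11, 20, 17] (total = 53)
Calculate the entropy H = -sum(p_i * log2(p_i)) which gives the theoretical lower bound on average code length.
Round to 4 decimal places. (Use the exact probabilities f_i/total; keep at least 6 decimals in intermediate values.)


Per-symbol terms -p_i * log2(p_i) with p_i = f_i/53:
  p = 5/53 = 0.094340: log2(p) = -3.405992, -p*log2(p) = 0.321320
  p = 11/53 = 0.207547: log2(p) = -2.268489, -p*log2(p) = 0.470818
  p = 20/53 = 0.377358: log2(p) = -1.405992, -p*log2(p) = 0.530563
  p = 17/53 = 0.320755: log2(p) = -1.640458, -p*log2(p) = 0.526185
H = 0.321320 + 0.470818 + 0.530563 + 0.526185 = 1.848886

H = 1.8489 bits/symbol


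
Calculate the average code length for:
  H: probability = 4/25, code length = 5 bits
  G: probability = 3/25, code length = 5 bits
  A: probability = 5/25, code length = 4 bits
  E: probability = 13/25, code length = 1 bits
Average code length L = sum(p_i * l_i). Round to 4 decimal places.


Weighted contributions p_i * l_i:
  H: (4/25) * 5 = 20/25
  G: (3/25) * 5 = 15/25
  A: (5/25) * 4 = 20/25
  E: (13/25) * 1 = 13/25
Sum = (20 + 15 + 20 + 13)/25 = 68/25

L = 68/25 = 2.7200 bits/symbol


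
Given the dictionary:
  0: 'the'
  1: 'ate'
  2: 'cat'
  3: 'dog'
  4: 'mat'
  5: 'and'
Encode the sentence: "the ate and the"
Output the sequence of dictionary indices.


Look up each word in the dictionary:
  'the' -> 0
  'ate' -> 1
  'and' -> 5
  'the' -> 0

Encoded: [0, 1, 5, 0]


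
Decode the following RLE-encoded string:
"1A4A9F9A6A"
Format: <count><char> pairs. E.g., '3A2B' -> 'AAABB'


Expanding each <count><char> pair:
  1A -> 'A'
  4A -> 'AAAA'
  9F -> 'FFFFFFFFF'
  9A -> 'AAAAAAAAA'
  6A -> 'AAAAAA'

Decoded = AAAAAFFFFFFFFFAAAAAAAAAAAAAAA


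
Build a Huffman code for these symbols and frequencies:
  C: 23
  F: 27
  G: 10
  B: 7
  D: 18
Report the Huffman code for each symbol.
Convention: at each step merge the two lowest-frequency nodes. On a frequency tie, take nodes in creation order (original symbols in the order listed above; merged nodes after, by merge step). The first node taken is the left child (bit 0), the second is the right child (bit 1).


Huffman tree construction:
Step 1: Merge B(7) + G(10) = 17
Step 2: Merge (B+G)(17) + D(18) = 35
Step 3: Merge C(23) + F(27) = 50
Step 4: Merge ((B+G)+D)(35) + (C+F)(50) = 85
Read each symbol's code off the tree from the root (left child = 0, right child = 1).

Codes:
  C: 10 (length 2)
  F: 11 (length 2)
  G: 001 (length 3)
  B: 000 (length 3)
  D: 01 (length 2)
Average code length: 187/85 = 2.2000 bits/symbol


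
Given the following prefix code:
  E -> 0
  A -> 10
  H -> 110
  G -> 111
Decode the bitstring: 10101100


Decoding step by step:
Bits 10 -> A
Bits 10 -> A
Bits 110 -> H
Bits 0 -> E


Decoded message: AAHE


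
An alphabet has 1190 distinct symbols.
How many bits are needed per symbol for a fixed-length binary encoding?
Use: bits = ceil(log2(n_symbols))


log2(1190) = 10.2167
Bracket: 2^10 = 1024 < 1190 <= 2^11 = 2048
So ceil(log2(1190)) = 11

bits = ceil(log2(1190)) = ceil(10.2167) = 11 bits


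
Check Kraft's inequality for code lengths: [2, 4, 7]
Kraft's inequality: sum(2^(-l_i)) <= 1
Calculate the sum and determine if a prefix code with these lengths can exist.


Sum = 2^(-2) + 2^(-4) + 2^(-7)
    = 0.25 + 0.0625 + 0.0078125
    = 41/128 = 0.3203125
Since 0.3203125 <= 1, Kraft's inequality IS satisfied.
A prefix code with these lengths CAN exist.

Kraft sum = 0.3203125. Satisfied.


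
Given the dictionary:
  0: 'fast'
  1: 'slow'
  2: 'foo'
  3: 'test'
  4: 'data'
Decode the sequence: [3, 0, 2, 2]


Look up each index in the dictionary:
  3 -> 'test'
  0 -> 'fast'
  2 -> 'foo'
  2 -> 'foo'

Decoded: "test fast foo foo"


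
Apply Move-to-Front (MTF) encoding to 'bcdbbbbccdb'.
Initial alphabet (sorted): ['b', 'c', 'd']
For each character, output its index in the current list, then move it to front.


MTF encoding:
'b': index 0 in ['b', 'c', 'd'] -> ['b', 'c', 'd']
'c': index 1 in ['b', 'c', 'd'] -> ['c', 'b', 'd']
'd': index 2 in ['c', 'b', 'd'] -> ['d', 'c', 'b']
'b': index 2 in ['d', 'c', 'b'] -> ['b', 'd', 'c']
'b': index 0 in ['b', 'd', 'c'] -> ['b', 'd', 'c']
'b': index 0 in ['b', 'd', 'c'] -> ['b', 'd', 'c']
'b': index 0 in ['b', 'd', 'c'] -> ['b', 'd', 'c']
'c': index 2 in ['b', 'd', 'c'] -> ['c', 'b', 'd']
'c': index 0 in ['c', 'b', 'd'] -> ['c', 'b', 'd']
'd': index 2 in ['c', 'b', 'd'] -> ['d', 'c', 'b']
'b': index 2 in ['d', 'c', 'b'] -> ['b', 'd', 'c']


Output: [0, 1, 2, 2, 0, 0, 0, 2, 0, 2, 2]


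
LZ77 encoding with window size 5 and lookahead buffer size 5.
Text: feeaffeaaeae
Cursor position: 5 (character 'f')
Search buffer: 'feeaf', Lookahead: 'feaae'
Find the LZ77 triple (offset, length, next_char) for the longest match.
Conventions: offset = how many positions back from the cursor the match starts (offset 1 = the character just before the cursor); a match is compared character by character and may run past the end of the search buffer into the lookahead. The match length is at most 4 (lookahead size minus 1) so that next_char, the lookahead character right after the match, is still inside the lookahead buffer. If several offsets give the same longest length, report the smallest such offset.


Try each offset into the search buffer:
  offset=1 (pos 4, char 'f'): match length 1
  offset=2 (pos 3, char 'a'): match length 0
  offset=3 (pos 2, char 'e'): match length 0
  offset=4 (pos 1, char 'e'): match length 0
  offset=5 (pos 0, char 'f'): match length 2
Longest match has length 2 at offset 5.
next_char = character at position 5 + 2 = 7 -> 'a'

Best match: offset=5, length=2 (matching 'fe' starting at position 0)
LZ77 triple: (5, 2, 'a')


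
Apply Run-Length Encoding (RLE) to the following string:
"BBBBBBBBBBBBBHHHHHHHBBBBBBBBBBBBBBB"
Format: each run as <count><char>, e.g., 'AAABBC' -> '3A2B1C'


Scanning runs left to right:
  i=0: run of 'B' x 13 -> '13B'
  i=13: run of 'H' x 7 -> '7H'
  i=20: run of 'B' x 15 -> '15B'

RLE = 13B7H15B


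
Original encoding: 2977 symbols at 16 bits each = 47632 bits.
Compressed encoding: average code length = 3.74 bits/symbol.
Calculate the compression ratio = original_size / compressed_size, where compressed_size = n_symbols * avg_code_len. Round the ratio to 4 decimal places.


original_size = n_symbols * orig_bits = 2977 * 16 = 47632 bits
compressed_size = n_symbols * avg_code_len = 2977 * 3.74 = 11133.98 bits
ratio = original_size / compressed_size = 47632 / 11133.98 = 4.2781

Compression ratio = 4.2781


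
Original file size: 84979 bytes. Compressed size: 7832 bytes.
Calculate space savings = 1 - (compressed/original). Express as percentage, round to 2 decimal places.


ratio = compressed/original = 7832/84979 = 0.092164
savings = 1 - ratio = 1 - 0.092164 = 0.907836
as a percentage: 0.907836 * 100 = 90.78%

Space savings = 1 - 7832/84979 = 90.78%


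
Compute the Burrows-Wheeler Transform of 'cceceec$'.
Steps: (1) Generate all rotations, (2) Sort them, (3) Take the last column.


Rotations (sorted):
  0: $cceceec -> last char: c
  1: c$ccecee -> last char: e
  2: cceceec$ -> last char: $
  3: ceceec$c -> last char: c
  4: ceec$cce -> last char: e
  5: ec$ccece -> last char: e
  6: eceec$cc -> last char: c
  7: eec$ccec -> last char: c


BWT = ce$ceecc


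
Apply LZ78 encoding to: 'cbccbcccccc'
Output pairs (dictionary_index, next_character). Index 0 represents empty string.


LZ78 encoding steps:
Dictionary: {0: ''}
Step 1: w='' (idx 0), next='c' -> output (0, 'c'), add 'c' as idx 1
Step 2: w='' (idx 0), next='b' -> output (0, 'b'), add 'b' as idx 2
Step 3: w='c' (idx 1), next='c' -> output (1, 'c'), add 'cc' as idx 3
Step 4: w='b' (idx 2), next='c' -> output (2, 'c'), add 'bc' as idx 4
Step 5: w='cc' (idx 3), next='c' -> output (3, 'c'), add 'ccc' as idx 5
Step 6: w='cc' (idx 3), end of input -> output (3, '')


Encoded: [(0, 'c'), (0, 'b'), (1, 'c'), (2, 'c'), (3, 'c'), (3, '')]


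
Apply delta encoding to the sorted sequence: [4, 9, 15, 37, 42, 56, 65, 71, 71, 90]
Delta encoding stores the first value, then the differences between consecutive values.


First value: 4
Deltas:
  9 - 4 = 5
  15 - 9 = 6
  37 - 15 = 22
  42 - 37 = 5
  56 - 42 = 14
  65 - 56 = 9
  71 - 65 = 6
  71 - 71 = 0
  90 - 71 = 19


Delta encoded: [4, 5, 6, 22, 5, 14, 9, 6, 0, 19]


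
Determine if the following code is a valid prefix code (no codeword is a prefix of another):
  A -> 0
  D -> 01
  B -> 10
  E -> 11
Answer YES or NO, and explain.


Checking each pair (does one codeword prefix another?):
  A='0' vs D='01': prefix -- VIOLATION

NO -- this is NOT a valid prefix code. A (0) is a prefix of D (01).


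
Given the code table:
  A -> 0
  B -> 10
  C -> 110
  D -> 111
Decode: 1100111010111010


Decoding:
110 -> C
0 -> A
111 -> D
0 -> A
10 -> B
111 -> D
0 -> A
10 -> B


Result: CADABDAB


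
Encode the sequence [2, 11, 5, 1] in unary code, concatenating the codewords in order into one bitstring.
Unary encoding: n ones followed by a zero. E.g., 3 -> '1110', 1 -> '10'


Encode each number as n ones followed by a terminating 0:
  2 -> 110 (3 bits)
  11 -> 111111111110 (12 bits)
  5 -> 111110 (6 bits)
  1 -> 10 (2 bits)
Total length = 3 + 12 + 6 + 2 = 23 bits.

Unary([2, 11, 5, 1]) = 11011111111111011111010 (23 bits)


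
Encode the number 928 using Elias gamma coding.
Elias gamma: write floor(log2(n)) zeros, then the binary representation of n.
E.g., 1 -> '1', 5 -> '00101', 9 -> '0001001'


num_bits = floor(log2(928)) + 1 = 10
leading_zeros = num_bits - 1 = 9
binary(928) = 1110100000

Elias gamma(928) = '000000000' + '1110100000' = 0000000001110100000 (19 bits)


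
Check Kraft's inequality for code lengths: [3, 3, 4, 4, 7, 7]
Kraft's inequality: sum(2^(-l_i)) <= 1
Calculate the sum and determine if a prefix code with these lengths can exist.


Sum = 2^(-3) + 2^(-3) + 2^(-4) + 2^(-4) + 2^(-7) + 2^(-7)
    = 0.125 + 0.125 + 0.0625 + 0.0625 + 0.0078125 + 0.0078125
    = 50/128 = 0.390625
Since 0.390625 <= 1, Kraft's inequality IS satisfied.
A prefix code with these lengths CAN exist.

Kraft sum = 0.390625. Satisfied.
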